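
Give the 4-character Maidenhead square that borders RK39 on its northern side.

RL30

Latitude square 9; +1 → 10, wraps to 0, carry into field.
Latitude field K = 10; +1 → 11 = L.
The longitude characters are unchanged.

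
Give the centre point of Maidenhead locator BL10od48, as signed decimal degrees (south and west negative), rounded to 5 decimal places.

Field B=1, L=11: +1·20° lon, +11·10° lat → SW at lon -160°, lat 20°.
Square 1, 0: +1·2° lon, +0·1° lat → SW at lon -158°, lat 20°.
Subsquare o=14, d=3: +14·0.0833333° lon, +3·0.0416667° lat → SW at lon -156.833°, lat 20.125°.
Extended square 4, 8: +4·0.00833333° lon, +8·0.00416667° lat → SW at lon -156.8°, lat 20.1583°.
Cell spans 0.00833333° lon × 0.00416667° lat. Centre is SW corner plus half of each.
latitude 20.16042, longitude -156.79583.

20.16042, -156.79583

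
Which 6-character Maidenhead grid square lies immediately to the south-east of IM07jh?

Longitude subsquare j = 9; +1 → 10 = k.
Latitude subsquare h = 7; −1 → 6 = g.

IM07kg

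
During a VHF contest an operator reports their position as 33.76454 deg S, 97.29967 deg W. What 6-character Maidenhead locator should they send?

EF16if

Add 180° to longitude and 90° to latitude: 82.7003, 56.2355.
Field: 82.7003/20 → 4 → E, 56.2355/10 → 5 → F; chars EF.
Square: 2.7003/2 → 1, 6.2355/1 → 6; chars 16.
Subsquare: 0.7003/0.0833333 → 8 → i, 0.2355/0.0416667 → 5 → f; chars if.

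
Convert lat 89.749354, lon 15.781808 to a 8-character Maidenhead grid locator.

JR79vr39

Shift to the Maidenhead origin (180°W, 90°S): lon 195.78181, lat 179.74935.
Field: 195.78181/20 → 9 → J, 179.74935/10 → 17 → R; chars JR.
Square: 15.78181/2 → 7, 9.74935/1 → 9; chars 79.
Subsquare: 1.78181/0.0833333 → 21 → v, 0.74935/0.0416667 → 17 → r; chars vr.
Extended square: 0.03181/0.00833333 → 3, 0.04102/0.00416667 → 9; chars 39.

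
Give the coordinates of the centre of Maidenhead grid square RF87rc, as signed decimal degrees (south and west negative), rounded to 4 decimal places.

-32.8958, 177.4583

Field R=17, F=5: +17·20° lon, +5·10° lat → SW at lon 160°, lat -40°.
Square 8, 7: +8·2° lon, +7·1° lat → SW at lon 176°, lat -33°.
Subsquare r=17, c=2: +17·0.0833333° lon, +2·0.0416667° lat → SW at lon 177.417°, lat -32.9167°.
Cell spans 0.0833333° lon × 0.0416667° lat. Centre is SW corner plus half of each.
latitude -32.8958, longitude 177.4583.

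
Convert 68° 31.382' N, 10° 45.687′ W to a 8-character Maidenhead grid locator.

IP48om85

Add 180° to longitude and 90° to latitude: 169.23855, 158.52303.
Field (20°×10°, letters A–R): 169.23855/20 → 8 → I, 158.52303/10 → 15 → P; chars IP.
Square (2°×1°, digits 0–9): 9.23855/2 → 4, 8.52303/1 → 8; chars 48.
Subsquare (5′×2.5′, letters a–x): 1.23855/0.0833333 → 14 → o, 0.52303/0.0416667 → 12 → m; chars om.
Extended square (30″×15″, digits 0–9): 0.07188/0.00833333 → 8, 0.02303/0.00416667 → 5; chars 85.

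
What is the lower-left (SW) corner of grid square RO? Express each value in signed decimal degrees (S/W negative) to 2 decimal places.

Field R=17, O=14: +17·20° lon, +14·10° lat → SW at lon 160°, lat 50°.
latitude 50.00, longitude 160.00.

50.00, 160.00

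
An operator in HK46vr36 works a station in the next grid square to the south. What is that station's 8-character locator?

HK46vr35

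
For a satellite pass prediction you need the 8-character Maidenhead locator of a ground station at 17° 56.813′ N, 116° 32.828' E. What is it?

OK87gw57

Add 180° to longitude and 90° to latitude: 296.54713, 107.94688.
Field: 296.54713/20 → 14 → O, 107.94688/10 → 10 → K; chars OK.
Square: 16.54713/2 → 8, 7.94688/1 → 7; chars 87.
Subsquare: 0.54713/0.0833333 → 6 → g, 0.94688/0.0416667 → 22 → w; chars gw.
Extended square: 0.04713/0.00833333 → 5, 0.03022/0.00416667 → 7; chars 57.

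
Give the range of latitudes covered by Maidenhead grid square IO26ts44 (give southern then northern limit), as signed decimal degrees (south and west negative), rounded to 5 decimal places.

56.76667, 56.77083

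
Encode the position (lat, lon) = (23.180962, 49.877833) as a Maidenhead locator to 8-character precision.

Offset from 180°W / 90°S: lon 229.87783°, lat 113.18096°.
Field: lon ⌊229.87783/20⌋ = 11 → L; lat ⌊113.18096/10⌋ = 11 → L.
Square: lon ⌊9.87783/2⌋ = 4; lat ⌊3.18096/1⌋ = 3.
Subsquare: lon ⌊1.87783/0.0833333⌋ = 22 → w; lat ⌊0.18096/0.0416667⌋ = 4 → e.
Extended square: lon ⌊0.04450/0.00833333⌋ = 5; lat ⌊0.01430/0.00416667⌋ = 3.

LL43we53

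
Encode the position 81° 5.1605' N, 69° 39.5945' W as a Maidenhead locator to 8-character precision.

Shift to the Maidenhead origin (180°W, 90°S): lon 110.34009, lat 171.08601.
Field: lon ⌊110.34009/20⌋ = 5 → F; lat ⌊171.08601/10⌋ = 17 → R.
Square: lon ⌊10.34009/2⌋ = 5; lat ⌊1.08601/1⌋ = 1.
Subsquare: lon ⌊0.34009/0.0833333⌋ = 4 → e; lat ⌊0.08601/0.0416667⌋ = 2 → c.
Extended square: lon ⌊0.00676/0.00833333⌋ = 0; lat ⌊0.00267/0.00416667⌋ = 0.

FR51ec00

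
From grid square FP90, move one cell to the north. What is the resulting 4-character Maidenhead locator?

Latitude square 0; +1 → 1.
The longitude characters are unchanged.

FP91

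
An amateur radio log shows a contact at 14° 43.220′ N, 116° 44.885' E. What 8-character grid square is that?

OK84ir92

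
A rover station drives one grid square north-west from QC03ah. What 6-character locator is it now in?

PC93xi

Longitude subsquare a = 0; −1 → -1, wraps to 23 = x, carry into square.
Longitude square 0; −1 → -1, wraps to 9, carry into field.
Longitude field Q = 16; −1 → 15 = P.
Latitude subsquare h = 7; +1 → 8 = i.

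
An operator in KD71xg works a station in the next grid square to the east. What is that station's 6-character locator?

Longitude subsquare x = 23; +1 → 24, wraps to 0 = a, carry into square.
Longitude square 7; +1 → 8.
The latitude characters are unchanged.

KD81ag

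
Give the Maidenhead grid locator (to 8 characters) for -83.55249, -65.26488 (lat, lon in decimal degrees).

FA76ik87

Shift to the Maidenhead origin (180°W, 90°S): lon 114.73512, lat 6.44751.
Field: 114.73512/20 → 5 → F, 6.44751/10 → 0 → A; chars FA.
Square: 14.73512/2 → 7, 6.44751/1 → 6; chars 76.
Subsquare: 0.73512/0.0833333 → 8 → i, 0.44751/0.0416667 → 10 → k; chars ik.
Extended square: 0.06845/0.00833333 → 8, 0.03084/0.00416667 → 7; chars 87.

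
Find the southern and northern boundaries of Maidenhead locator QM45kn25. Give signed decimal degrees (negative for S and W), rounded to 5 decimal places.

35.56250, 35.56667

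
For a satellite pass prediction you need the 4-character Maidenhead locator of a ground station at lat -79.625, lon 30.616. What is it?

KB50

Add 180° to longitude and 90° to latitude: 210.62, 10.38.
Field: 210.62/20 → 10 → K, 10.38/10 → 1 → B; chars KB.
Square: 10.62/2 → 5, 0.38/1 → 0; chars 50.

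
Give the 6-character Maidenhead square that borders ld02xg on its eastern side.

LD12ag

Longitude subsquare x = 23; +1 → 24, wraps to 0 = a, carry into square.
Longitude square 0; +1 → 1.
The latitude characters are unchanged.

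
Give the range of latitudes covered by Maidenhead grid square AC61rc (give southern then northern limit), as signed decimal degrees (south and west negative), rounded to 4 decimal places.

Field A=0, C=2: +0·20° lon, +2·10° lat → SW at lon -180°, lat -70°.
Square 6, 1: +6·2° lon, +1·1° lat → SW at lon -168°, lat -69°.
Subsquare r=17, c=2: +17·0.0833333° lon, +2·0.0416667° lat → SW at lon -166.583°, lat -68.9167°.
Cell spans 0.0833333° lon × 0.0416667° lat.
south -68.9167, north -68.8750.

-68.9167, -68.8750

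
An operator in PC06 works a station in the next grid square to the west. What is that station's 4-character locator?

OC96

Longitude square 0; −1 → -1, wraps to 9, carry into field.
Longitude field P = 15; −1 → 14 = O.
The latitude characters are unchanged.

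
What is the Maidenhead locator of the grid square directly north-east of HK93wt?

HK93xu

Longitude subsquare w = 22; +1 → 23 = x.
Latitude subsquare t = 19; +1 → 20 = u.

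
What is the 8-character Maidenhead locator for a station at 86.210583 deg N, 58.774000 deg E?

LR96jf20

Offset from 180°W / 90°S: lon 238.77400°, lat 176.21058°.
Field: 238.77400/20 → 11 → L, 176.21058/10 → 17 → R; chars LR.
Square: 18.77400/2 → 9, 6.21058/1 → 6; chars 96.
Subsquare: 0.77400/0.0833333 → 9 → j, 0.21058/0.0416667 → 5 → f; chars jf.
Extended square: 0.02400/0.00833333 → 2, 0.00225/0.00416667 → 0; chars 20.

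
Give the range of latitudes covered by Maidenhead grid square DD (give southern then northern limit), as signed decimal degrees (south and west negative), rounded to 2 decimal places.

-60.00, -50.00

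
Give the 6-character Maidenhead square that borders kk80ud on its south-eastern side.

KK80vc

Longitude subsquare u = 20; +1 → 21 = v.
Latitude subsquare d = 3; −1 → 2 = c.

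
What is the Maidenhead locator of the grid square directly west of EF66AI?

Longitude subsquare a = 0; −1 → -1, wraps to 23 = x, carry into square.
Longitude square 6; −1 → 5.
The latitude characters are unchanged.

EF56xi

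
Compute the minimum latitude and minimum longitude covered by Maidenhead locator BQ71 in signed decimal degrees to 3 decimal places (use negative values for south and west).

71.000, -146.000

Field B=1, Q=16: +1·20° lon, +16·10° lat → SW at lon -160°, lat 70°.
Square 7, 1: +7·2° lon, +1·1° lat → SW at lon -146°, lat 71°.
latitude 71.000, longitude -146.000.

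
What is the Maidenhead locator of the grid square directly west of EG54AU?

EG44xu

Longitude subsquare a = 0; −1 → -1, wraps to 23 = x, carry into square.
Longitude square 5; −1 → 4.
The latitude characters are unchanged.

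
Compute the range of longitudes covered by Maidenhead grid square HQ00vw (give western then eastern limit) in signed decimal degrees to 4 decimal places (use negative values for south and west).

-38.2500, -38.1667

Field H=7, Q=16: +7·20° lon, +16·10° lat → SW at lon -40°, lat 70°.
Square 0, 0: +0·2° lon, +0·1° lat → SW at lon -40°, lat 70°.
Subsquare v=21, w=22: +21·0.0833333° lon, +22·0.0416667° lat → SW at lon -38.25°, lat 70.9167°.
Cell spans 0.0833333° lon × 0.0416667° lat.
west -38.2500, east -38.1667.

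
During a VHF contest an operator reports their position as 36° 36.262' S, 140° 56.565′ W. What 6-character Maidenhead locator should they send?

BF93mj

Offset from 180°W / 90°S: lon 39.0573°, lat 53.3956°.
Field: lon ⌊39.0573/20⌋ = 1 → B; lat ⌊53.3956/10⌋ = 5 → F.
Square: lon ⌊19.0573/2⌋ = 9; lat ⌊3.3956/1⌋ = 3.
Subsquare: lon ⌊1.0573/0.0833333⌋ = 12 → m; lat ⌊0.3956/0.0416667⌋ = 9 → j.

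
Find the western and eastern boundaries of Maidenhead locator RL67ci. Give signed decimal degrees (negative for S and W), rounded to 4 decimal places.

Field R=17, L=11: +17·20° lon, +11·10° lat → SW at lon 160°, lat 20°.
Square 6, 7: +6·2° lon, +7·1° lat → SW at lon 172°, lat 27°.
Subsquare c=2, i=8: +2·0.0833333° lon, +8·0.0416667° lat → SW at lon 172.167°, lat 27.3333°.
Cell spans 0.0833333° lon × 0.0416667° lat.
west 172.1667, east 172.2500.

172.1667, 172.2500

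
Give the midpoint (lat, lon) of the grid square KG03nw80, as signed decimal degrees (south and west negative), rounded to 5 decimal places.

-26.08125, 21.15417

Field K=10, G=6: +10·20° lon, +6·10° lat → SW at lon 20°, lat -30°.
Square 0, 3: +0·2° lon, +3·1° lat → SW at lon 20°, lat -27°.
Subsquare n=13, w=22: +13·0.0833333° lon, +22·0.0416667° lat → SW at lon 21.0833°, lat -26.0833°.
Extended square 8, 0: +8·0.00833333° lon, +0·0.00416667° lat → SW at lon 21.15°, lat -26.0833°.
Cell spans 0.00833333° lon × 0.00416667° lat. Centre is SW corner plus half of each.
latitude -26.08125, longitude 21.15417.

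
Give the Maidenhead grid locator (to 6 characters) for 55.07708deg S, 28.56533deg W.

Offset from 180°W / 90°S: lon 151.4347°, lat 34.9229°.
Field (20°×10°, letters A–R): 151.4347/20 → 7 → H, 34.9229/10 → 3 → D; chars HD.
Square (2°×1°, digits 0–9): 11.4347/2 → 5, 4.9229/1 → 4; chars 54.
Subsquare (5′×2.5′, letters a–x): 1.4347/0.0833333 → 17 → r, 0.9229/0.0416667 → 22 → w; chars rw.

HD54rw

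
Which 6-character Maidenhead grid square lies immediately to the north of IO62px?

Latitude subsquare x = 23; +1 → 24, wraps to 0 = a, carry into square.
Latitude square 2; +1 → 3.
The longitude characters are unchanged.

IO63pa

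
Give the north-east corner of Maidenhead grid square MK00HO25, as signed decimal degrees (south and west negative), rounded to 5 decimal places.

10.60833, 60.60833

Field M=12, K=10: +12·20° lon, +10·10° lat → SW at lon 60°, lat 10°.
Square 0, 0: +0·2° lon, +0·1° lat → SW at lon 60°, lat 10°.
Subsquare h=7, o=14: +7·0.0833333° lon, +14·0.0416667° lat → SW at lon 60.5833°, lat 10.5833°.
Extended square 2, 5: +2·0.00833333° lon, +5·0.00416667° lat → SW at lon 60.6°, lat 10.6042°.
Cell spans 0.00833333° lon × 0.00416667° lat. NE corner is SW corner plus one full cell.
latitude 10.60833, longitude 60.60833.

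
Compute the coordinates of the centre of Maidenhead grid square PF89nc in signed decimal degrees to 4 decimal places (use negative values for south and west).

-30.8958, 137.1250

Field P=15, F=5: +15·20° lon, +5·10° lat → SW at lon 120°, lat -40°.
Square 8, 9: +8·2° lon, +9·1° lat → SW at lon 136°, lat -31°.
Subsquare n=13, c=2: +13·0.0833333° lon, +2·0.0416667° lat → SW at lon 137.083°, lat -30.9167°.
Cell spans 0.0833333° lon × 0.0416667° lat. Centre is SW corner plus half of each.
latitude -30.8958, longitude 137.1250.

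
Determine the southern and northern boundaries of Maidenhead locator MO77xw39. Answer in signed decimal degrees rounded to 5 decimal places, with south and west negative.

Field M=12, O=14: +12·20° lon, +14·10° lat → SW at lon 60°, lat 50°.
Square 7, 7: +7·2° lon, +7·1° lat → SW at lon 74°, lat 57°.
Subsquare x=23, w=22: +23·0.0833333° lon, +22·0.0416667° lat → SW at lon 75.9167°, lat 57.9167°.
Extended square 3, 9: +3·0.00833333° lon, +9·0.00416667° lat → SW at lon 75.9417°, lat 57.9542°.
Cell spans 0.00833333° lon × 0.00416667° lat.
south 57.95417, north 57.95833.

57.95417, 57.95833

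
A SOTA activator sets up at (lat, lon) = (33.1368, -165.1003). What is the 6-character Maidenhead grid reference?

Shift to the Maidenhead origin (180°W, 90°S): lon 14.8997, lat 123.1368.
Field: lon ⌊14.8997/20⌋ = 0 → A; lat ⌊123.1368/10⌋ = 12 → M.
Square: lon ⌊14.8997/2⌋ = 7; lat ⌊3.1368/1⌋ = 3.
Subsquare: lon ⌊0.8997/0.0833333⌋ = 10 → k; lat ⌊0.1368/0.0416667⌋ = 3 → d.

AM73kd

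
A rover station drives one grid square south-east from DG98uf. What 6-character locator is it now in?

Longitude subsquare u = 20; +1 → 21 = v.
Latitude subsquare f = 5; −1 → 4 = e.

DG98ve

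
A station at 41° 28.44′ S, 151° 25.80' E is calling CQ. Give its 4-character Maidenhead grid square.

Offset from 180°W / 90°S: lon 331.43°, lat 48.53°.
Field (20°×10°, letters A–R): 331.43/20 → 16 → Q, 48.53/10 → 4 → E; chars QE.
Square (2°×1°, digits 0–9): 11.43/2 → 5, 8.53/1 → 8; chars 58.

QE58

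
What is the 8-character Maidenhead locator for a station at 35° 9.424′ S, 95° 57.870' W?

Shift to the Maidenhead origin (180°W, 90°S): lon 84.03550, lat 54.84293.
Field (20°×10°, letters A–R): lon ⌊84.03550/20⌋ = 4 → E; lat ⌊54.84293/10⌋ = 5 → F.
Square (2°×1°, digits 0–9): lon ⌊4.03550/2⌋ = 2; lat ⌊4.84293/1⌋ = 4.
Subsquare (5′×2.5′, letters a–x): lon ⌊0.03550/0.0833333⌋ = 0 → a; lat ⌊0.84293/0.0416667⌋ = 20 → u.
Extended square (30″×15″, digits 0–9): lon ⌊0.03550/0.00833333⌋ = 4; lat ⌊0.00960/0.00416667⌋ = 2.

EF24au42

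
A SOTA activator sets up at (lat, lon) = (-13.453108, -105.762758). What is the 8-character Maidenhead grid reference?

DH76cn81

Add 180° to longitude and 90° to latitude: 74.23724, 76.54689.
Field: lon ⌊74.23724/20⌋ = 3 → D; lat ⌊76.54689/10⌋ = 7 → H.
Square: lon ⌊14.23724/2⌋ = 7; lat ⌊6.54689/1⌋ = 6.
Subsquare: lon ⌊0.23724/0.0833333⌋ = 2 → c; lat ⌊0.54689/0.0416667⌋ = 13 → n.
Extended square: lon ⌊0.07058/0.00833333⌋ = 8; lat ⌊0.00523/0.00416667⌋ = 1.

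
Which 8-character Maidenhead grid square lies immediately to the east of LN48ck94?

LN48dk04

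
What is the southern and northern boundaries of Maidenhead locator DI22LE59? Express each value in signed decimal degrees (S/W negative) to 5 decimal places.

Field D=3, I=8: +3·20° lon, +8·10° lat → SW at lon -120°, lat -10°.
Square 2, 2: +2·2° lon, +2·1° lat → SW at lon -116°, lat -8°.
Subsquare l=11, e=4: +11·0.0833333° lon, +4·0.0416667° lat → SW at lon -115.083°, lat -7.83333°.
Extended square 5, 9: +5·0.00833333° lon, +9·0.00416667° lat → SW at lon -115.042°, lat -7.79583°.
Cell spans 0.00833333° lon × 0.00416667° lat.
south -7.79583, north -7.79167.

-7.79583, -7.79167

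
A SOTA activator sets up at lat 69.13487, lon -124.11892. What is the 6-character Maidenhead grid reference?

CP79wd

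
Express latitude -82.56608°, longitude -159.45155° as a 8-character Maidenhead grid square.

Offset from 180°W / 90°S: lon 20.54845°, lat 7.43392°.
Field (20°×10°, letters A–R): 20.54845/20 → 1 → B, 7.43392/10 → 0 → A; chars BA.
Square (2°×1°, digits 0–9): 0.54845/2 → 0, 7.43392/1 → 7; chars 07.
Subsquare (5′×2.5′, letters a–x): 0.54845/0.0833333 → 6 → g, 0.43392/0.0416667 → 10 → k; chars gk.
Extended square (30″×15″, digits 0–9): 0.04845/0.00833333 → 5, 0.01725/0.00416667 → 4; chars 54.

BA07gk54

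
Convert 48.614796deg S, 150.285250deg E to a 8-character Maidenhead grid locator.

QE51dj42

Offset from 180°W / 90°S: lon 330.28525°, lat 41.38520°.
Field: 330.28525/20 → 16 → Q, 41.38520/10 → 4 → E; chars QE.
Square: 10.28525/2 → 5, 1.38520/1 → 1; chars 51.
Subsquare: 0.28525/0.0833333 → 3 → d, 0.38520/0.0416667 → 9 → j; chars dj.
Extended square: 0.03525/0.00833333 → 4, 0.01020/0.00416667 → 2; chars 42.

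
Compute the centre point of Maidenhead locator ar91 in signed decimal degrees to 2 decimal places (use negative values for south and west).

81.50, -161.00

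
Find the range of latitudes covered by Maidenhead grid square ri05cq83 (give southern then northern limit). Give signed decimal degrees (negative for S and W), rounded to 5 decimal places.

Field R=17, I=8: +17·20° lon, +8·10° lat → SW at lon 160°, lat -10°.
Square 0, 5: +0·2° lon, +5·1° lat → SW at lon 160°, lat -5°.
Subsquare c=2, q=16: +2·0.0833333° lon, +16·0.0416667° lat → SW at lon 160.167°, lat -4.33333°.
Extended square 8, 3: +8·0.00833333° lon, +3·0.00416667° lat → SW at lon 160.233°, lat -4.32083°.
Cell spans 0.00833333° lon × 0.00416667° lat.
south -4.32083, north -4.31667.

-4.32083, -4.31667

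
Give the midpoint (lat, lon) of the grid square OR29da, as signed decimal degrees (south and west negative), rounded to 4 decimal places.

Field O=14, R=17: +14·20° lon, +17·10° lat → SW at lon 100°, lat 80°.
Square 2, 9: +2·2° lon, +9·1° lat → SW at lon 104°, lat 89°.
Subsquare d=3, a=0: +3·0.0833333° lon, +0·0.0416667° lat → SW at lon 104.25°, lat 89°.
Cell spans 0.0833333° lon × 0.0416667° lat. Centre is SW corner plus half of each.
latitude 89.0208, longitude 104.2917.

89.0208, 104.2917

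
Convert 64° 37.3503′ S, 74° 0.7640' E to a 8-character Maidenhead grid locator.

MC75aj10

Offset from 180°W / 90°S: lon 254.01273°, lat 25.37749°.
Field: 254.01273/20 → 12 → M, 25.37749/10 → 2 → C; chars MC.
Square: 14.01273/2 → 7, 5.37749/1 → 5; chars 75.
Subsquare: 0.01273/0.0833333 → 0 → a, 0.37749/0.0416667 → 9 → j; chars aj.
Extended square: 0.01273/0.00833333 → 1, 0.00249/0.00416667 → 0; chars 10.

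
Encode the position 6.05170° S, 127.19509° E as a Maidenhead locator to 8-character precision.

Add 180° to longitude and 90° to latitude: 307.19509, 83.94830.
Field: lon ⌊307.19509/20⌋ = 15 → P; lat ⌊83.94830/10⌋ = 8 → I.
Square: lon ⌊7.19509/2⌋ = 3; lat ⌊3.94830/1⌋ = 3.
Subsquare: lon ⌊1.19509/0.0833333⌋ = 14 → o; lat ⌊0.94830/0.0416667⌋ = 22 → w.
Extended square: lon ⌊0.02842/0.00833333⌋ = 3; lat ⌊0.03163/0.00416667⌋ = 7.

PI33ow37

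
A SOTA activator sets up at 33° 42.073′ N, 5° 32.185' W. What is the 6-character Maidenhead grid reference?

Add 180° to longitude and 90° to latitude: 174.4636, 123.7012.
Field (20°×10°, letters A–R): lon ⌊174.4636/20⌋ = 8 → I; lat ⌊123.7012/10⌋ = 12 → M.
Square (2°×1°, digits 0–9): lon ⌊14.4636/2⌋ = 7; lat ⌊3.7012/1⌋ = 3.
Subsquare (5′×2.5′, letters a–x): lon ⌊0.4636/0.0833333⌋ = 5 → f; lat ⌊0.7012/0.0416667⌋ = 16 → q.

IM73fq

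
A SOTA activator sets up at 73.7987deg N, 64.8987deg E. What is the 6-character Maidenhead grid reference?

MQ23kt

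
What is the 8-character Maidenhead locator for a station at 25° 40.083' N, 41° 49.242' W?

Offset from 180°W / 90°S: lon 138.17930°, lat 115.66805°.
Field: 138.17930/20 → 6 → G, 115.66805/10 → 11 → L; chars GL.
Square: 18.17930/2 → 9, 5.66805/1 → 5; chars 95.
Subsquare: 0.17930/0.0833333 → 2 → c, 0.66805/0.0416667 → 16 → q; chars cq.
Extended square: 0.01263/0.00833333 → 1, 0.00138/0.00416667 → 0; chars 10.

GL95cq10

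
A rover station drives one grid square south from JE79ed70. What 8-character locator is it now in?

Latitude extended square 0; −1 → -1, wraps to 9, carry into subsquare.
Latitude subsquare d = 3; −1 → 2 = c.
The longitude characters are unchanged.

JE79ec79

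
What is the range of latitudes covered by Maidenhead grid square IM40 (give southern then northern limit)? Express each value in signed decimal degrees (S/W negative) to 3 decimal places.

30.000, 31.000

Field I=8, M=12: +8·20° lon, +12·10° lat → SW at lon -20°, lat 30°.
Square 4, 0: +4·2° lon, +0·1° lat → SW at lon -12°, lat 30°.
Cell spans 2° lon × 1° lat.
south 30.000, north 31.000.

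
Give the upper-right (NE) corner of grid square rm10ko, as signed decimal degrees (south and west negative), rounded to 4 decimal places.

Field R=17, M=12: +17·20° lon, +12·10° lat → SW at lon 160°, lat 30°.
Square 1, 0: +1·2° lon, +0·1° lat → SW at lon 162°, lat 30°.
Subsquare k=10, o=14: +10·0.0833333° lon, +14·0.0416667° lat → SW at lon 162.833°, lat 30.5833°.
Cell spans 0.0833333° lon × 0.0416667° lat. NE corner is SW corner plus one full cell.
latitude 30.6250, longitude 162.9167.

30.6250, 162.9167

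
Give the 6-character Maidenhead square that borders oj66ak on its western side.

OJ56xk

Longitude subsquare a = 0; −1 → -1, wraps to 23 = x, carry into square.
Longitude square 6; −1 → 5.
The latitude characters are unchanged.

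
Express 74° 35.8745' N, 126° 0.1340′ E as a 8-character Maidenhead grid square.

PQ34ao03

Add 180° to longitude and 90° to latitude: 306.00223, 164.59791.
Field (20°×10°, letters A–R): lon ⌊306.00223/20⌋ = 15 → P; lat ⌊164.59791/10⌋ = 16 → Q.
Square (2°×1°, digits 0–9): lon ⌊6.00223/2⌋ = 3; lat ⌊4.59791/1⌋ = 4.
Subsquare (5′×2.5′, letters a–x): lon ⌊0.00223/0.0833333⌋ = 0 → a; lat ⌊0.59791/0.0416667⌋ = 14 → o.
Extended square (30″×15″, digits 0–9): lon ⌊0.00223/0.00833333⌋ = 0; lat ⌊0.01458/0.00416667⌋ = 3.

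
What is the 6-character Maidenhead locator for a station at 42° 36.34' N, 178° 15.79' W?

AN02uo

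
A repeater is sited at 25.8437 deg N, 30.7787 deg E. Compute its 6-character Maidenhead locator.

KL55ju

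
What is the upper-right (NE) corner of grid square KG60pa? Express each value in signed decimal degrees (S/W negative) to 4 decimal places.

Field K=10, G=6: +10·20° lon, +6·10° lat → SW at lon 20°, lat -30°.
Square 6, 0: +6·2° lon, +0·1° lat → SW at lon 32°, lat -30°.
Subsquare p=15, a=0: +15·0.0833333° lon, +0·0.0416667° lat → SW at lon 33.25°, lat -30°.
Cell spans 0.0833333° lon × 0.0416667° lat. NE corner is SW corner plus one full cell.
latitude -29.9583, longitude 33.3333.

-29.9583, 33.3333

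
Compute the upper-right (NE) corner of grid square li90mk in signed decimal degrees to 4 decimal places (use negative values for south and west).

Field L=11, I=8: +11·20° lon, +8·10° lat → SW at lon 40°, lat -10°.
Square 9, 0: +9·2° lon, +0·1° lat → SW at lon 58°, lat -10°.
Subsquare m=12, k=10: +12·0.0833333° lon, +10·0.0416667° lat → SW at lon 59°, lat -9.58333°.
Cell spans 0.0833333° lon × 0.0416667° lat. NE corner is SW corner plus one full cell.
latitude -9.5417, longitude 59.0833.

-9.5417, 59.0833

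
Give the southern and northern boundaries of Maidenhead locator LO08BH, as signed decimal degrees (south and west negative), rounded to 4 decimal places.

58.2917, 58.3333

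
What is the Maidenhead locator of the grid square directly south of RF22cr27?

RF22cr26

Latitude extended square 7; −1 → 6.
The longitude characters are unchanged.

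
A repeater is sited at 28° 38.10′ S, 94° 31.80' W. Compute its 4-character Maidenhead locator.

EG21

Add 180° to longitude and 90° to latitude: 85.47, 61.36.
Field: 85.47/20 → 4 → E, 61.36/10 → 6 → G; chars EG.
Square: 5.47/2 → 2, 1.36/1 → 1; chars 21.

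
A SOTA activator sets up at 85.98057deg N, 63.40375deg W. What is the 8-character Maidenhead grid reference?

FR85hx15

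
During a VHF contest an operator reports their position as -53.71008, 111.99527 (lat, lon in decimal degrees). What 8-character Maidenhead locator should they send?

OD56xg99

Offset from 180°W / 90°S: lon 291.99527°, lat 36.28992°.
Field (20°×10°, letters A–R): 291.99527/20 → 14 → O, 36.28992/10 → 3 → D; chars OD.
Square (2°×1°, digits 0–9): 11.99527/2 → 5, 6.28992/1 → 6; chars 56.
Subsquare (5′×2.5′, letters a–x): 1.99527/0.0833333 → 23 → x, 0.28992/0.0416667 → 6 → g; chars xg.
Extended square (30″×15″, digits 0–9): 0.07860/0.00833333 → 9, 0.03992/0.00416667 → 9; chars 99.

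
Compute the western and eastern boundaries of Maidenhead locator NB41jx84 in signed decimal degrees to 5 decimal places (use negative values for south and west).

Field N=13, B=1: +13·20° lon, +1·10° lat → SW at lon 80°, lat -80°.
Square 4, 1: +4·2° lon, +1·1° lat → SW at lon 88°, lat -79°.
Subsquare j=9, x=23: +9·0.0833333° lon, +23·0.0416667° lat → SW at lon 88.75°, lat -78.0417°.
Extended square 8, 4: +8·0.00833333° lon, +4·0.00416667° lat → SW at lon 88.8167°, lat -78.025°.
Cell spans 0.00833333° lon × 0.00416667° lat.
west 88.81667, east 88.82500.

88.81667, 88.82500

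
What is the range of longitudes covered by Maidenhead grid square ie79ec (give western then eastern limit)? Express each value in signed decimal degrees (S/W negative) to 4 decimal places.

-5.6667, -5.5833

Field I=8, E=4: +8·20° lon, +4·10° lat → SW at lon -20°, lat -50°.
Square 7, 9: +7·2° lon, +9·1° lat → SW at lon -6°, lat -41°.
Subsquare e=4, c=2: +4·0.0833333° lon, +2·0.0416667° lat → SW at lon -5.66667°, lat -40.9167°.
Cell spans 0.0833333° lon × 0.0416667° lat.
west -5.6667, east -5.5833.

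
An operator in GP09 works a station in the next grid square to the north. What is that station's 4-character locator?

Latitude square 9; +1 → 10, wraps to 0, carry into field.
Latitude field P = 15; +1 → 16 = Q.
The longitude characters are unchanged.

GQ00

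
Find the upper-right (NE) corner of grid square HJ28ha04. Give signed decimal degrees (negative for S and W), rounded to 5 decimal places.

8.02083, -35.40833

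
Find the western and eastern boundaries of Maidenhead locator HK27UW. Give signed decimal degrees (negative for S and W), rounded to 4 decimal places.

Field H=7, K=10: +7·20° lon, +10·10° lat → SW at lon -40°, lat 10°.
Square 2, 7: +2·2° lon, +7·1° lat → SW at lon -36°, lat 17°.
Subsquare u=20, w=22: +20·0.0833333° lon, +22·0.0416667° lat → SW at lon -34.3333°, lat 17.9167°.
Cell spans 0.0833333° lon × 0.0416667° lat.
west -34.3333, east -34.2500.

-34.3333, -34.2500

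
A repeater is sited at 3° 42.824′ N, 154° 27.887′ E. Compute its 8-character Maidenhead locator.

QJ73fr51

Add 180° to longitude and 90° to latitude: 334.46478, 93.71373.
Field (20°×10°, letters A–R): lon ⌊334.46478/20⌋ = 16 → Q; lat ⌊93.71373/10⌋ = 9 → J.
Square (2°×1°, digits 0–9): lon ⌊14.46478/2⌋ = 7; lat ⌊3.71373/1⌋ = 3.
Subsquare (5′×2.5′, letters a–x): lon ⌊0.46478/0.0833333⌋ = 5 → f; lat ⌊0.71373/0.0416667⌋ = 17 → r.
Extended square (30″×15″, digits 0–9): lon ⌊0.04812/0.00833333⌋ = 5; lat ⌊0.00540/0.00416667⌋ = 1.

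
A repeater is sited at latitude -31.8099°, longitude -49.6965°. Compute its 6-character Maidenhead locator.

GF58de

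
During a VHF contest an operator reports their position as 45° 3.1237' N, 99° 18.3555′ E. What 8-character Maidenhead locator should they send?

Add 180° to longitude and 90° to latitude: 279.30593, 135.05206.
Field: lon ⌊279.30593/20⌋ = 13 → N; lat ⌊135.05206/10⌋ = 13 → N.
Square: lon ⌊19.30593/2⌋ = 9; lat ⌊5.05206/1⌋ = 5.
Subsquare: lon ⌊1.30593/0.0833333⌋ = 15 → p; lat ⌊0.05206/0.0416667⌋ = 1 → b.
Extended square: lon ⌊0.05593/0.00833333⌋ = 6; lat ⌊0.01040/0.00416667⌋ = 2.

NN95pb62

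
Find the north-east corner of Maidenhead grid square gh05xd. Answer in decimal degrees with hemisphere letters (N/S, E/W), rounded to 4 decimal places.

Field G=6, H=7: +6·20° lon, +7·10° lat → SW at lon -60°, lat -20°.
Square 0, 5: +0·2° lon, +5·1° lat → SW at lon -60°, lat -15°.
Subsquare x=23, d=3: +23·0.0833333° lon, +3·0.0416667° lat → SW at lon -58.0833°, lat -14.875°.
Cell spans 0.0833333° lon × 0.0416667° lat. NE corner is SW corner plus one full cell.
latitude 14.8333° S, longitude 58.0000° W.

14.8333° S, 58.0000° W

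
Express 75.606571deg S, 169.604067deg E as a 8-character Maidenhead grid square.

RB44tj24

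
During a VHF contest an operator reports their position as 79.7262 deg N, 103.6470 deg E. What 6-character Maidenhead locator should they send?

Add 180° to longitude and 90° to latitude: 283.6470, 169.7262.
Field: lon ⌊283.6470/20⌋ = 14 → O; lat ⌊169.7262/10⌋ = 16 → Q.
Square: lon ⌊3.6470/2⌋ = 1; lat ⌊9.7262/1⌋ = 9.
Subsquare: lon ⌊1.6470/0.0833333⌋ = 19 → t; lat ⌊0.7262/0.0416667⌋ = 17 → r.

OQ19tr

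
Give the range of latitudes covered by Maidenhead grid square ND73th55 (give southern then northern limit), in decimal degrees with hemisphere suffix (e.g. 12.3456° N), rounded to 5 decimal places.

Field N=13, D=3: +13·20° lon, +3·10° lat → SW at lon 80°, lat -60°.
Square 7, 3: +7·2° lon, +3·1° lat → SW at lon 94°, lat -57°.
Subsquare t=19, h=7: +19·0.0833333° lon, +7·0.0416667° lat → SW at lon 95.5833°, lat -56.7083°.
Extended square 5, 5: +5·0.00833333° lon, +5·0.00416667° lat → SW at lon 95.625°, lat -56.6875°.
Cell spans 0.00833333° lon × 0.00416667° lat.
south 56.68750° S, north 56.68333° S.

56.68750° S, 56.68333° S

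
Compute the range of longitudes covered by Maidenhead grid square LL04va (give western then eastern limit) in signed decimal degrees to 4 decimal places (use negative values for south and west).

Field L=11, L=11: +11·20° lon, +11·10° lat → SW at lon 40°, lat 20°.
Square 0, 4: +0·2° lon, +4·1° lat → SW at lon 40°, lat 24°.
Subsquare v=21, a=0: +21·0.0833333° lon, +0·0.0416667° lat → SW at lon 41.75°, lat 24°.
Cell spans 0.0833333° lon × 0.0416667° lat.
west 41.7500, east 41.8333.

41.7500, 41.8333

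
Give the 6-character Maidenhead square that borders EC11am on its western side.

EC01xm

Longitude subsquare a = 0; −1 → -1, wraps to 23 = x, carry into square.
Longitude square 1; −1 → 0.
The latitude characters are unchanged.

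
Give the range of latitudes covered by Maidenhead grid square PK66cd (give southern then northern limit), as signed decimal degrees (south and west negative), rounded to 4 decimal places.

Field P=15, K=10: +15·20° lon, +10·10° lat → SW at lon 120°, lat 10°.
Square 6, 6: +6·2° lon, +6·1° lat → SW at lon 132°, lat 16°.
Subsquare c=2, d=3: +2·0.0833333° lon, +3·0.0416667° lat → SW at lon 132.167°, lat 16.125°.
Cell spans 0.0833333° lon × 0.0416667° lat.
south 16.1250, north 16.1667.

16.1250, 16.1667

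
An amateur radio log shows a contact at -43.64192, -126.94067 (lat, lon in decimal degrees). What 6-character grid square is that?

CE66mi

Add 180° to longitude and 90° to latitude: 53.0593, 46.3581.
Field: 53.0593/20 → 2 → C, 46.3581/10 → 4 → E; chars CE.
Square: 13.0593/2 → 6, 6.3581/1 → 6; chars 66.
Subsquare: 1.0593/0.0833333 → 12 → m, 0.3581/0.0416667 → 8 → i; chars mi.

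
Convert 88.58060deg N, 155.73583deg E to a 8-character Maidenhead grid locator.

QR78un89

Offset from 180°W / 90°S: lon 335.73583°, lat 178.58060°.
Field: 335.73583/20 → 16 → Q, 178.58060/10 → 17 → R; chars QR.
Square: 15.73583/2 → 7, 8.58060/1 → 8; chars 78.
Subsquare: 1.73583/0.0833333 → 20 → u, 0.58060/0.0416667 → 13 → n; chars un.
Extended square: 0.06916/0.00833333 → 8, 0.03893/0.00416667 → 9; chars 89.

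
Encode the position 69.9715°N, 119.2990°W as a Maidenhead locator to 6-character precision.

DP09ix

Add 180° to longitude and 90° to latitude: 60.7010, 159.9715.
Field: 60.7010/20 → 3 → D, 159.9715/10 → 15 → P; chars DP.
Square: 0.7010/2 → 0, 9.9715/1 → 9; chars 09.
Subsquare: 0.7010/0.0833333 → 8 → i, 0.9715/0.0416667 → 23 → x; chars ix.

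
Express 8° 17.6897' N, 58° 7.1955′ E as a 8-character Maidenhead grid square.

Shift to the Maidenhead origin (180°W, 90°S): lon 238.11992, lat 98.29483.
Field: 238.11992/20 → 11 → L, 98.29483/10 → 9 → J; chars LJ.
Square: 18.11992/2 → 9, 8.29483/1 → 8; chars 98.
Subsquare: 0.11992/0.0833333 → 1 → b, 0.29483/0.0416667 → 7 → h; chars bh.
Extended square: 0.03659/0.00833333 → 4, 0.00316/0.00416667 → 0; chars 40.

LJ98bh40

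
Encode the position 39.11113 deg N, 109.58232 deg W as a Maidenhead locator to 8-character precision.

DM59fc06

Add 180° to longitude and 90° to latitude: 70.41768, 129.11113.
Field: 70.41768/20 → 3 → D, 129.11113/10 → 12 → M; chars DM.
Square: 10.41768/2 → 5, 9.11113/1 → 9; chars 59.
Subsquare: 0.41768/0.0833333 → 5 → f, 0.11113/0.0416667 → 2 → c; chars fc.
Extended square: 0.00101/0.00833333 → 0, 0.02780/0.00416667 → 6; chars 06.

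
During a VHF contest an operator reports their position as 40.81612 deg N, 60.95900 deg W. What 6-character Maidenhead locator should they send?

FN90mt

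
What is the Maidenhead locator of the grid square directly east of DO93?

EO03

Longitude square 9; +1 → 10, wraps to 0, carry into field.
Longitude field D = 3; +1 → 4 = E.
The latitude characters are unchanged.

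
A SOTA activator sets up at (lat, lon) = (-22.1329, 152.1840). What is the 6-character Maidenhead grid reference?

QG67cu

Shift to the Maidenhead origin (180°W, 90°S): lon 332.1840, lat 67.8671.
Field (20°×10°, letters A–R): 332.1840/20 → 16 → Q, 67.8671/10 → 6 → G; chars QG.
Square (2°×1°, digits 0–9): 12.1840/2 → 6, 7.8671/1 → 7; chars 67.
Subsquare (5′×2.5′, letters a–x): 0.1840/0.0833333 → 2 → c, 0.8671/0.0416667 → 20 → u; chars cu.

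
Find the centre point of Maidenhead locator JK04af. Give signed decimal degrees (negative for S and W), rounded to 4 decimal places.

14.2292, 0.0417

Field J=9, K=10: +9·20° lon, +10·10° lat → SW at lon 0°, lat 10°.
Square 0, 4: +0·2° lon, +4·1° lat → SW at lon 0°, lat 14°.
Subsquare a=0, f=5: +0·0.0833333° lon, +5·0.0416667° lat → SW at lon 0°, lat 14.2083°.
Cell spans 0.0833333° lon × 0.0416667° lat. Centre is SW corner plus half of each.
latitude 14.2292, longitude 0.0417.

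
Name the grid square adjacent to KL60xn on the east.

KL70an

Longitude subsquare x = 23; +1 → 24, wraps to 0 = a, carry into square.
Longitude square 6; +1 → 7.
The latitude characters are unchanged.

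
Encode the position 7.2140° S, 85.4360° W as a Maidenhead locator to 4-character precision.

Add 180° to longitude and 90° to latitude: 94.56, 82.79.
Field (20°×10°, letters A–R): 94.56/20 → 4 → E, 82.79/10 → 8 → I; chars EI.
Square (2°×1°, digits 0–9): 14.56/2 → 7, 2.79/1 → 2; chars 72.

EI72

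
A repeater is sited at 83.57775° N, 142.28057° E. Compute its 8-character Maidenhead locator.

QR13dn38

Offset from 180°W / 90°S: lon 322.28057°, lat 173.57775°.
Field: lon ⌊322.28057/20⌋ = 16 → Q; lat ⌊173.57775/10⌋ = 17 → R.
Square: lon ⌊2.28057/2⌋ = 1; lat ⌊3.57775/1⌋ = 3.
Subsquare: lon ⌊0.28057/0.0833333⌋ = 3 → d; lat ⌊0.57775/0.0416667⌋ = 13 → n.
Extended square: lon ⌊0.03057/0.00833333⌋ = 3; lat ⌊0.03608/0.00416667⌋ = 8.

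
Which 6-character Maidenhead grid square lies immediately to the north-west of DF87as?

Longitude subsquare a = 0; −1 → -1, wraps to 23 = x, carry into square.
Longitude square 8; −1 → 7.
Latitude subsquare s = 18; +1 → 19 = t.

DF77xt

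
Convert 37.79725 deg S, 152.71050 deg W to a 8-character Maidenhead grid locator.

BF32pe48

Add 180° to longitude and 90° to latitude: 27.28950, 52.20275.
Field: lon ⌊27.28950/20⌋ = 1 → B; lat ⌊52.20275/10⌋ = 5 → F.
Square: lon ⌊7.28950/2⌋ = 3; lat ⌊2.20275/1⌋ = 2.
Subsquare: lon ⌊1.28950/0.0833333⌋ = 15 → p; lat ⌊0.20275/0.0416667⌋ = 4 → e.
Extended square: lon ⌊0.03950/0.00833333⌋ = 4; lat ⌊0.03608/0.00416667⌋ = 8.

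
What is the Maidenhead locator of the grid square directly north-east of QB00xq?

QB10ar

Longitude subsquare x = 23; +1 → 24, wraps to 0 = a, carry into square.
Longitude square 0; +1 → 1.
Latitude subsquare q = 16; +1 → 17 = r.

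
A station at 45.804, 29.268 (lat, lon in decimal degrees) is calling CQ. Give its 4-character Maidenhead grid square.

KN45

Offset from 180°W / 90°S: lon 209.27°, lat 135.80°.
Field: 209.27/20 → 10 → K, 135.80/10 → 13 → N; chars KN.
Square: 9.27/2 → 4, 5.80/1 → 5; chars 45.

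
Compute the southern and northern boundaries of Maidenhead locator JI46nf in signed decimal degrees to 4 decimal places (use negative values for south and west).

-3.7917, -3.7500

Field J=9, I=8: +9·20° lon, +8·10° lat → SW at lon 0°, lat -10°.
Square 4, 6: +4·2° lon, +6·1° lat → SW at lon 8°, lat -4°.
Subsquare n=13, f=5: +13·0.0833333° lon, +5·0.0416667° lat → SW at lon 9.08333°, lat -3.79167°.
Cell spans 0.0833333° lon × 0.0416667° lat.
south -3.7917, north -3.7500.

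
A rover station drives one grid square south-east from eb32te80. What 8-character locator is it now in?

EB32td99

Longitude extended square 8; +1 → 9.
Latitude extended square 0; −1 → -1, wraps to 9, carry into subsquare.
Latitude subsquare e = 4; −1 → 3 = d.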